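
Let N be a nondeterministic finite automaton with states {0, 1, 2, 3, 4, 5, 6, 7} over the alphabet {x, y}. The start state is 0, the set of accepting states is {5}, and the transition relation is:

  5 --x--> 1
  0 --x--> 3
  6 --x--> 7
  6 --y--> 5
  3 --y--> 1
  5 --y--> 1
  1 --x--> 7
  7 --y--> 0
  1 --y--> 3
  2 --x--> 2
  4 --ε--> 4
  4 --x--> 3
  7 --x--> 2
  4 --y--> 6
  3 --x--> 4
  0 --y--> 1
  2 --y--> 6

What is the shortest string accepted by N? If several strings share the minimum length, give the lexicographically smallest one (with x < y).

xxyy

A breadth-first search from 0 reaches an accepting state first via the path 0 → 3 → 4 → 6 → 5 on input xxyy.
No string of length < 4 is accepted (BFS exhausts all shorter strings without reaching an accepting state), and xxyy is the lexicographically least accepting string of length 4.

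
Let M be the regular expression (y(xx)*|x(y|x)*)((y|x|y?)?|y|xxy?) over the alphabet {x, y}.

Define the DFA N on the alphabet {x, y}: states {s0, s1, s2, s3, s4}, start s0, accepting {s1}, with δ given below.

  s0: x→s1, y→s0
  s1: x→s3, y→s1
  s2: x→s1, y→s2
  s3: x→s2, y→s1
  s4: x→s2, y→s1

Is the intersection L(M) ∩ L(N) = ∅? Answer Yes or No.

No

The string x is accepted by both M and N.
Hence L(M) ∩ L(N) ≠ ∅.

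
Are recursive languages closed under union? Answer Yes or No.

Run a decider for L₁ and then a decider for L₂ on the input and accept if either accepts; both sub-runs halt, so this is again a decider.
So the recursive languages are closed under union.

Yes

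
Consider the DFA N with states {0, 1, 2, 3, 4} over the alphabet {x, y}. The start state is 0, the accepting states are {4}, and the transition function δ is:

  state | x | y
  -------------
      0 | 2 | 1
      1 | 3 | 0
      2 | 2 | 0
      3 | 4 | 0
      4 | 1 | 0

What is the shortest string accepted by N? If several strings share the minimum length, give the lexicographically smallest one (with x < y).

A breadth-first search from 0 reaches an accepting state first via the path 0 → 1 → 3 → 4 on input yxx.
No string of length < 3 is accepted (BFS exhausts all shorter strings without reaching an accepting state), and yxx is the lexicographically least accepting string of length 3.

yxx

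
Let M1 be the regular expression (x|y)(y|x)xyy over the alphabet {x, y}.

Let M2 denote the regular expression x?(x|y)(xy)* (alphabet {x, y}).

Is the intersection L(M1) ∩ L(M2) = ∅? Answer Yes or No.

Converting the expression M1 to a DFA (subset construction, then merging equivalent states) gives the minimal DFA with states {r0, r1, r2, r3, r4, r5, r6}, start state r0, accepting states {r6} and transitions r0: x→r1, y→r1; r1: x→r2, y→r2; r2: x→r3, y→r4; r3: x→r4, y→r5; r4: x→r4, y→r4; r5: x→r4, y→r6; r6: x→r4, y→r4.
Converting the expression M2 to a DFA (subset construction, then merging equivalent states) gives the minimal DFA with states {t0, t1, t2, t3, t4, t5}, start state t0, accepting states {t1, t2, t3} and transitions t0: x→t1, y→t2; t1: x→t3, y→t2; t2: x→t4, y→t5; t3: x→t4, y→t2; t4: x→t5, y→t2; t5: x→t5, y→t5.
Exploring the product automaton M1 × M2 from the start pair (r0, t0), following both machines on each input symbol, reaches 15 state pairs: (r0, t0), (r1, t1), (r1, t2), (r2, t3), (r2, t2), (r2, t4), (r2, t5), (r3, t4), (r4, t2), (r4, t5), (r3, t5), (r5, t2), (r4, t4), (r5, t5), (r6, t5).
M1 accepts in {r6} and M2 accepts in {t1, t2, t3}; no reachable pair has both components accepting, so no string drives both machines to acceptance simultaneously and L(M1) ∩ L(M2) = ∅.
So no string is accepted by both, and the intersection is empty.

Yes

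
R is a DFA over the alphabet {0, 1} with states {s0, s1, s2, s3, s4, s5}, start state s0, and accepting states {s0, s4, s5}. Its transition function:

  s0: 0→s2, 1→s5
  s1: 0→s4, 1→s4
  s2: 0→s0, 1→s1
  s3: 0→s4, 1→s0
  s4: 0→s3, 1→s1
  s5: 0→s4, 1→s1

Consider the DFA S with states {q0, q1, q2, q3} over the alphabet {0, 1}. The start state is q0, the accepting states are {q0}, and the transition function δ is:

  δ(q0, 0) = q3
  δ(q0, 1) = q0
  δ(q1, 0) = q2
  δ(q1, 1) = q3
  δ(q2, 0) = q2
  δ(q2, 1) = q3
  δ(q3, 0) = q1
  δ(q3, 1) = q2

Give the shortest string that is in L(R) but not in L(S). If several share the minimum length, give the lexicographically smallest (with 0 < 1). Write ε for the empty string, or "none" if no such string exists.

00

The string 00 is accepted by R but not by S.
No shorter string lies in the difference, and 00 is the lexicographically first length-2 string in L(R) \ L(S).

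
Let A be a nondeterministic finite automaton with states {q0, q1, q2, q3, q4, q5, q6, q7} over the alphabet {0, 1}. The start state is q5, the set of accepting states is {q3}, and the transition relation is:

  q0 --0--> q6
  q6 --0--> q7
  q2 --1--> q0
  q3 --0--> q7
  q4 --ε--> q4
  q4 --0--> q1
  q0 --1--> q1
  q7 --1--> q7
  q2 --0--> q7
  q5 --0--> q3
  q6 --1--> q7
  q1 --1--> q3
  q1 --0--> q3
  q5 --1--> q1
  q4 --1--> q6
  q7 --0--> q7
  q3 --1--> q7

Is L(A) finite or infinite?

The useful states (reachable from q5 and able to reach an accepting state) are {q1, q3, q5}.
Restricted to these states the transition graph has no cycle, so every accepting path has bounded length and L is finite.

finite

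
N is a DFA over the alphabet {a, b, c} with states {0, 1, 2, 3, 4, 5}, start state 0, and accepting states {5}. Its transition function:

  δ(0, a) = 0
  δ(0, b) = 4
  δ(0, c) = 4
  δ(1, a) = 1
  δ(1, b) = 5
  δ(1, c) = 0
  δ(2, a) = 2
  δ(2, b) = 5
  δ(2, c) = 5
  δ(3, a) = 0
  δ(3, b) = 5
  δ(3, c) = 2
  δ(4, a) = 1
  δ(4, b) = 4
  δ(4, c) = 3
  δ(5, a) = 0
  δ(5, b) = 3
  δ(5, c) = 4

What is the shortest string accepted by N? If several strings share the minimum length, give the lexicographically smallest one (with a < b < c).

bab

A breadth-first search from 0 reaches an accepting state first via the path 0 → 4 → 1 → 5 on input bab.
No string of length < 3 is accepted (BFS exhausts all shorter strings without reaching an accepting state), and bab is the lexicographically least accepting string of length 3.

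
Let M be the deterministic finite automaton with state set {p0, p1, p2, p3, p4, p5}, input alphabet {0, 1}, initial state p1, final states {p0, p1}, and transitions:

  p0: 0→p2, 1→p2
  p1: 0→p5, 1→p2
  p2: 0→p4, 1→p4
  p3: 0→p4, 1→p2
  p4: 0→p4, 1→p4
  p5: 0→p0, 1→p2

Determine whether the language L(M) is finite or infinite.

finite

The useful states (reachable from p1 and able to reach an accepting state) are {p0, p1, p5}.
Restricted to these states the transition graph has no cycle, so every accepting path has bounded length and L is finite.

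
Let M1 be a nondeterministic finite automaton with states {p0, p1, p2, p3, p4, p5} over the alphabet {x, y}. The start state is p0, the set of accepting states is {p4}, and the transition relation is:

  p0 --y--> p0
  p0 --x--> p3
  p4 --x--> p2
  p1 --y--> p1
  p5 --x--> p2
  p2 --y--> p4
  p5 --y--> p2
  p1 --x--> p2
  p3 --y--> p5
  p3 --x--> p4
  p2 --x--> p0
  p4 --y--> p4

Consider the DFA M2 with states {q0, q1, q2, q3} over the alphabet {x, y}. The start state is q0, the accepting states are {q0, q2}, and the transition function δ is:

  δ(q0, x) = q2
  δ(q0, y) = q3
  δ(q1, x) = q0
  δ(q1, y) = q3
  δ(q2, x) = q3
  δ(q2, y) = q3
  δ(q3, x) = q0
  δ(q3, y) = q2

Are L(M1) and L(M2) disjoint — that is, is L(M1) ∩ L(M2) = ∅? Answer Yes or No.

The string xxy is accepted by both M1 and M2.
Hence L(M1) ∩ L(M2) ≠ ∅.

No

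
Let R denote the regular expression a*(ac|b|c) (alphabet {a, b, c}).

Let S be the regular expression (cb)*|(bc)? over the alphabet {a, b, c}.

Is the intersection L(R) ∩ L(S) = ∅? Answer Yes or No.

Yes

Converting the expression R to a DFA (subset construction, then merging equivalent states) gives the minimal DFA with states {r0, r1, r2}, start state r0, accepting states {r1} and transitions r0: a→r0, b→r1, c→r1; r1: a→r2, b→r2, c→r2; r2: a→r2, b→r2, c→r2.
Converting the expression S to a DFA (subset construction, then merging equivalent states) gives the minimal DFA with states {s0, s1, s2, s3, s4, s5}, start state s0, accepting states {s0, s4, s5} and transitions s0: a→s1, b→s2, c→s3; s1: a→s1, b→s1, c→s1; s2: a→s1, b→s1, c→s4; s3: a→s1, b→s5, c→s1; s4: a→s1, b→s1, c→s1; s5: a→s1, b→s1, c→s3.
Exploring the product automaton R × S from the start pair (r0, s0), following both machines on each input symbol, reaches 9 state pairs: (r0, s0), (r0, s1), (r1, s2), (r1, s3), (r1, s1), (r2, s1), (r2, s4), (r2, s5), (r2, s3).
R accepts in {r1} and S accepts in {s0, s4, s5}; no reachable pair has both components accepting, so no string drives both machines to acceptance simultaneously and L(R) ∩ L(S) = ∅.
So no string is accepted by both, and the intersection is empty.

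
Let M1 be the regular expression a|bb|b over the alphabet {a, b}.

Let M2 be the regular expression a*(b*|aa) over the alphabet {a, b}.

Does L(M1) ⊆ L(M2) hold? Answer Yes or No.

Converting the expression M1 to a DFA (subset construction, then merging equivalent states) gives the minimal DFA with states {r0, r1, r2, r3}, start state r0, accepting states {r1, r2} and transitions r0: a→r1, b→r2; r1: a→r3, b→r3; r2: a→r3, b→r1; r3: a→r3, b→r3.
Converting the expression M2 to a DFA (subset construction, then merging equivalent states) gives the minimal DFA with states {t0, t1, t2}, start state t0, accepting states {t0, t1} and transitions t0: a→t0, b→t1; t1: a→t2, b→t1; t2: a→t2, b→t2.
Exploring the product automaton M1 × M2 from the start pair (r0, t0), following both machines on each input symbol, reaches 7 state pairs: (r0, t0), (r1, t0), (r2, t1), (r3, t0), (r3, t1), (r3, t2), (r1, t1).
M1 accepts in {r1, r2} and M2 accepts in {t0, t1}. The reachable pairs whose M1-component is accepting are (r1, t0), (r2, t1), (r1, t1); in each of them the M2-component is accepting too, so the product for L(M1) \ L(M2) (M1-component accepting, M2-component rejecting) has no reachable accepting pair and the difference is empty.
Hence every string in L(M1) is also in L(M2).

Yes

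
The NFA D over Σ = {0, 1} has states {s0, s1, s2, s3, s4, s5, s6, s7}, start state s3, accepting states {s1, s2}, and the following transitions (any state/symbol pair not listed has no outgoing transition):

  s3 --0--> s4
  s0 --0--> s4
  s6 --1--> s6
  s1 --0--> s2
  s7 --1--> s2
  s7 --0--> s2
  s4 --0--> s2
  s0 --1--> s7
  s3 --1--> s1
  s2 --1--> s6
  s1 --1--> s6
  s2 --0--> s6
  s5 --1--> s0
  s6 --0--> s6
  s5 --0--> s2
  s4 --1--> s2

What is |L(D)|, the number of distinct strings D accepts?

The useful subgraph on states {s1, s2, s3, s4} is acyclic, so L(D) is finite; the longest accepting path visits 3 useful states, giving maximum string length 2.
Counting accepting paths from s3 by length: 1 of length 1, 3 of length 2. Total 4.

4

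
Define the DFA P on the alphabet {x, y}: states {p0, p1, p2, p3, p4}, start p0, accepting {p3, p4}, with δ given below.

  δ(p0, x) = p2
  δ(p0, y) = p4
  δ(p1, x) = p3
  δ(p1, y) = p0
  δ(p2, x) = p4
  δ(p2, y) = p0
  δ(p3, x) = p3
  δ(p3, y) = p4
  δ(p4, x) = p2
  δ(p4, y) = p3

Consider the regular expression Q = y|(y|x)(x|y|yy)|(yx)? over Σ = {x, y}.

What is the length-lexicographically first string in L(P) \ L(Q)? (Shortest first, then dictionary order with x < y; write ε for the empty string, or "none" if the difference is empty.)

The string xxy is accepted by P but not by Q.
No shorter string lies in the difference, and xxy is the lexicographically first length-3 string in L(P) \ L(Q).

xxy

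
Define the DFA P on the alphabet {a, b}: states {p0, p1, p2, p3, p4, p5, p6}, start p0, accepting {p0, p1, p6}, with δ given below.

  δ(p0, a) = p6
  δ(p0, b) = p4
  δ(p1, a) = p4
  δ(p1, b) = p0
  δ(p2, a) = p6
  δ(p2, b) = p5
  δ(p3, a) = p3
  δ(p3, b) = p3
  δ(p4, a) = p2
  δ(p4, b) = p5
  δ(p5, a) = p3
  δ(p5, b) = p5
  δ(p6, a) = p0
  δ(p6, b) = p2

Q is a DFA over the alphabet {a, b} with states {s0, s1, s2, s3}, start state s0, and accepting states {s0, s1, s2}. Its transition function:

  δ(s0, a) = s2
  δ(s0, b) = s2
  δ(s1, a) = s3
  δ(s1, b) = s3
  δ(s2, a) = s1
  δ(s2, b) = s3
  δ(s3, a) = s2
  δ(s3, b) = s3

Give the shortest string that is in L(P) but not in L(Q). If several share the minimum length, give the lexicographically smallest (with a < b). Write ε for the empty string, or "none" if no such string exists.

The string aaa is accepted by P but not by Q.
No shorter string lies in the difference, and aaa is the lexicographically first length-3 string in L(P) \ L(Q).

aaa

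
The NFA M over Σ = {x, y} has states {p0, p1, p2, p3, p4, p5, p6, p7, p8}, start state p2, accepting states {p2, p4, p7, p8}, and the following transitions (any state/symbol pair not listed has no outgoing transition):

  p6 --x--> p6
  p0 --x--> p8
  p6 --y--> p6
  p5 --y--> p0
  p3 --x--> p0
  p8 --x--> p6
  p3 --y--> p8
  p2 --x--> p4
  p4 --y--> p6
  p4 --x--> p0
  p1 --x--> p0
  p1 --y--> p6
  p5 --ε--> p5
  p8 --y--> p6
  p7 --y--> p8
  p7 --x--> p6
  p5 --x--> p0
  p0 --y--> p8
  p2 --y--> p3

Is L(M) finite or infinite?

The useful states (reachable from p2 and able to reach an accepting state) are {p0, p2, p3, p4, p8}.
Restricted to these states the transition graph has no cycle, so every accepting path has bounded length and L is finite.

finite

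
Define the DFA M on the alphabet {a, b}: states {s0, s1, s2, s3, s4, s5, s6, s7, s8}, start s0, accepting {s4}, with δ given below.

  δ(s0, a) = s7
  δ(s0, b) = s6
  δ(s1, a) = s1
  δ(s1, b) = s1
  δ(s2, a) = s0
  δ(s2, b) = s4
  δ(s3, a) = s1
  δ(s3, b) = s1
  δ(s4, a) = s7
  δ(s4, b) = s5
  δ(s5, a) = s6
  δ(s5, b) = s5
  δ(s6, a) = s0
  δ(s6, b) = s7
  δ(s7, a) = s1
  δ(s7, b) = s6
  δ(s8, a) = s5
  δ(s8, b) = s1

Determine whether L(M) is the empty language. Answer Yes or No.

Yes

The states reachable from the start state are {s0, s1, s6, s7}.
None of the accepting states {s4} is reachable, so no string is accepted and L(M) = ∅.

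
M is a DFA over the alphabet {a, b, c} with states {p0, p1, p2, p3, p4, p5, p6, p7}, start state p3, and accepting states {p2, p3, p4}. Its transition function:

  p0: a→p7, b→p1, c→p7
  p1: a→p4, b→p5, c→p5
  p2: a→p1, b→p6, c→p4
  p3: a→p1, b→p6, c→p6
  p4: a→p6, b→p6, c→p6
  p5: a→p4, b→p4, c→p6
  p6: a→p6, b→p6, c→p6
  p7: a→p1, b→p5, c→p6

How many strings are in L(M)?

The useful subgraph on states {p1, p3, p4, p5} is acyclic, so L(M) is finite; the longest accepting path visits 4 useful states, giving maximum string length 3.
Counting accepting paths from p3 by length: 1 of length 0, 1 of length 2, 4 of length 3. Total 6.

6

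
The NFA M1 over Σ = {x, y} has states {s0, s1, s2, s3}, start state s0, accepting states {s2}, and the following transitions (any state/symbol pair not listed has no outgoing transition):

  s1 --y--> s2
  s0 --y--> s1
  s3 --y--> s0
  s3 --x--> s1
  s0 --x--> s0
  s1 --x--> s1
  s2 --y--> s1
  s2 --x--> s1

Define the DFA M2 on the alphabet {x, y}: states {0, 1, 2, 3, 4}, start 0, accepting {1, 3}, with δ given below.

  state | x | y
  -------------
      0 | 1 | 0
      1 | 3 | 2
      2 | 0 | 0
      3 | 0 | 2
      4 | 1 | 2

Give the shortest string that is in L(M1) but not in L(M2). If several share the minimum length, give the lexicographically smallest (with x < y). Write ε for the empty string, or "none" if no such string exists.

yy

The string yy is accepted by M1 but not by M2.
No shorter string lies in the difference, and yy is the lexicographically first length-2 string in L(M1) \ L(M2).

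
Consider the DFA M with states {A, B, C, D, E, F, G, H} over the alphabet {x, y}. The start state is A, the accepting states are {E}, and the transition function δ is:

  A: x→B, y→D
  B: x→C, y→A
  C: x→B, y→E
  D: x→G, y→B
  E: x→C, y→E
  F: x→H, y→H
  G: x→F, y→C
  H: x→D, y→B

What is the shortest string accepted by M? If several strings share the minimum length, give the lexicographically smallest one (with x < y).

xxy

A breadth-first search from A reaches an accepting state first via the path A → B → C → E on input xxy.
No string of length < 3 is accepted (BFS exhausts all shorter strings without reaching an accepting state), and xxy is the lexicographically least accepting string of length 3.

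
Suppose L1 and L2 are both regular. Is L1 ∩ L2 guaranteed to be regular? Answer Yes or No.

Yes

Run DFAs for L₁ and L₂ in parallel: the product automaton with state set Q₁ × Q₂, start (q₁, q₂) and accepting set F₁ × F₂ recognises L₁ ∩ L₂.
So the regular languages are closed under intersection.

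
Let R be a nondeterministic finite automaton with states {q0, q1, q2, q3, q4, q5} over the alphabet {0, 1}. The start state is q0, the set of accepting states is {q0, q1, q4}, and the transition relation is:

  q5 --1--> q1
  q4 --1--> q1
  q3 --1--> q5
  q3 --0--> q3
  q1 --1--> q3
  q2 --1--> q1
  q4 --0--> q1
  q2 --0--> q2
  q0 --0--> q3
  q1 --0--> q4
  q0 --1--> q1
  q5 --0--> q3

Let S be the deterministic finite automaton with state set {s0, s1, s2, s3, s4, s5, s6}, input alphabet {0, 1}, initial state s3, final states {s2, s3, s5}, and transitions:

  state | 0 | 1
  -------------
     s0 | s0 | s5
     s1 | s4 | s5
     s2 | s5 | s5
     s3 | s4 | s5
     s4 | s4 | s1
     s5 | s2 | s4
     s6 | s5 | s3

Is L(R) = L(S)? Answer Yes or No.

Exploring the product automaton R × S from the start pair (q0, s3), following both machines on each input symbol, reaches 5 state pairs: (q0, s3), (q3, s4), (q1, s5), (q5, s1), (q4, s2).
R accepts in {q0, q1, q4} and S accepts in {s2, s3, s5}. In every reachable pair the two components are either both accepting — (q0, s3), (q1, s5), (q4, s2) — or both non-accepting, so no string is accepted by exactly one of the machines: L(R) \ L(S) and L(S) \ L(R) are both empty.
Hence every string is accepted by R iff it is accepted by S, and the two languages coincide.

Yes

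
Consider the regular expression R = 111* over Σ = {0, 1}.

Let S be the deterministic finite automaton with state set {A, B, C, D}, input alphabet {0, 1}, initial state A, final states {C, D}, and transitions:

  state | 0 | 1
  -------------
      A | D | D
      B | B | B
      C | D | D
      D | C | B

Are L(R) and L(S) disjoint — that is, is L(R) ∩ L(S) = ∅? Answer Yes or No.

Yes

Converting the expression R to a DFA (subset construction, then merging equivalent states) gives the minimal DFA with states {r0, r1, r2, r3}, start state r0, accepting states {r3} and transitions r0: 0→r1, 1→r2; r1: 0→r1, 1→r1; r2: 0→r1, 1→r3; r3: 0→r1, 1→r3.
Exploring the product automaton R × S from the start pair (r0, A), following both machines on each input symbol, reaches 6 state pairs: (r0, A), (r1, D), (r2, D), (r1, C), (r1, B), (r3, B).
R accepts in {r3} and S accepts in {C, D}; no reachable pair has both components accepting, so no string drives both machines to acceptance simultaneously and L(R) ∩ L(S) = ∅.
So no string is accepted by both, and the intersection is empty.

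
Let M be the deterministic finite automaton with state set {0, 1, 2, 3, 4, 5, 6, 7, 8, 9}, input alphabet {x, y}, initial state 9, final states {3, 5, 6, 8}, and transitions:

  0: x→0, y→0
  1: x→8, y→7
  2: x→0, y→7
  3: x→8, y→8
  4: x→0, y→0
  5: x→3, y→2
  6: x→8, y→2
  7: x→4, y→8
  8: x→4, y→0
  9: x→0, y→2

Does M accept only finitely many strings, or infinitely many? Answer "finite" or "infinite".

The useful states (reachable from 9 and able to reach an accepting state) are {2, 7, 8, 9}.
Restricted to these states the transition graph has no cycle, so every accepting path has bounded length and L is finite.

finite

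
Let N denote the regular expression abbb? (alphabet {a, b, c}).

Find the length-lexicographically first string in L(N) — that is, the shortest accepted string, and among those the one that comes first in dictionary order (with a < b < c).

abb

By inspection of the expression, no string of length less than 3 matches, and abb is the lexicographically first match of length 3.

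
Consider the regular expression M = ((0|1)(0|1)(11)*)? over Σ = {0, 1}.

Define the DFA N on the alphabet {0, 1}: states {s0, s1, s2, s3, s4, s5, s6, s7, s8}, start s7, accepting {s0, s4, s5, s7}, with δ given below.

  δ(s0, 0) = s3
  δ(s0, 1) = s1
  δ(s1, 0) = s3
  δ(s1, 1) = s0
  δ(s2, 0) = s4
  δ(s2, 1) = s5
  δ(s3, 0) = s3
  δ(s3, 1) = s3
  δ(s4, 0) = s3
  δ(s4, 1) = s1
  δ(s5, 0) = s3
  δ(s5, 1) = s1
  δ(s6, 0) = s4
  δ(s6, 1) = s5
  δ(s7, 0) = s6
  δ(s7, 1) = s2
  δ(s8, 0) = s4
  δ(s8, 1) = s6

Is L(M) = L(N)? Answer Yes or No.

Converting the expression M to a DFA (subset construction, then merging equivalent states) gives the minimal DFA with states {m0, m1, m2, m3, m4}, start state m0, accepting states {m0, m2} and transitions m0: 0→m1, 1→m1; m1: 0→m2, 1→m2; m2: 0→m3, 1→m4; m3: 0→m3, 1→m3; m4: 0→m3, 1→m2.
Exploring the product automaton M × N from the start pair (m0, s7), following both machines on each input symbol, reaches 8 state pairs: (m0, s7), (m1, s6), (m1, s2), (m2, s4), (m2, s5), (m3, s3), (m4, s1), (m2, s0).
M accepts in {m0, m2} and N accepts in {s0, s4, s5, s7}. In every reachable pair the two components are either both accepting — (m0, s7), (m2, s4), (m2, s5), (m2, s0) — or both non-accepting, so no string is accepted by exactly one of the machines: L(M) \ L(N) and L(N) \ L(M) are both empty.
Hence every string is accepted by M iff it is accepted by N, and the two languages coincide.

Yes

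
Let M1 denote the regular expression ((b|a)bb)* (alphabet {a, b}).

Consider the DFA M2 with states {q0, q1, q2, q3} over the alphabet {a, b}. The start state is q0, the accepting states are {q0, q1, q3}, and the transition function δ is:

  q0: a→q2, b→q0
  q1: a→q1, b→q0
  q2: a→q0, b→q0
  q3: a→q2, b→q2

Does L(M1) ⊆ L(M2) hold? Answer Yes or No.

Converting the expression M1 to a DFA (subset construction, then merging equivalent states) gives the minimal DFA with states {r0, r1, r2, r3}, start state r0, accepting states {r0} and transitions r0: a→r1, b→r1; r1: a→r2, b→r3; r2: a→r2, b→r2; r3: a→r2, b→r0.
Exploring the product automaton M1 × M2 from the start pair (r0, q0), following both machines on each input symbol, reaches 6 state pairs: (r0, q0), (r1, q2), (r1, q0), (r2, q0), (r3, q0), (r2, q2).
M1 accepts in {r0} and M2 accepts in {q0, q1, q3}. The reachable pairs whose M1-component is accepting are (r0, q0); in each of them the M2-component is accepting too, so the product for L(M1) \ L(M2) (M1-component accepting, M2-component rejecting) has no reachable accepting pair and the difference is empty.
Hence every string in L(M1) is also in L(M2).

Yes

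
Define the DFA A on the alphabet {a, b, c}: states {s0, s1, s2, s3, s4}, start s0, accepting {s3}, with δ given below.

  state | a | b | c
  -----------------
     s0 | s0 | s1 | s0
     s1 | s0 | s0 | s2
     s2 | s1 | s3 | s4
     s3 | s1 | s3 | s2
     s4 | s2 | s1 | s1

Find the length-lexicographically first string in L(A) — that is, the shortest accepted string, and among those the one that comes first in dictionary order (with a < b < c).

bcb

A breadth-first search from s0 reaches an accepting state first via the path s0 → s1 → s2 → s3 on input bcb.
No string of length < 3 is accepted (BFS exhausts all shorter strings without reaching an accepting state), and bcb is the lexicographically least accepting string of length 3.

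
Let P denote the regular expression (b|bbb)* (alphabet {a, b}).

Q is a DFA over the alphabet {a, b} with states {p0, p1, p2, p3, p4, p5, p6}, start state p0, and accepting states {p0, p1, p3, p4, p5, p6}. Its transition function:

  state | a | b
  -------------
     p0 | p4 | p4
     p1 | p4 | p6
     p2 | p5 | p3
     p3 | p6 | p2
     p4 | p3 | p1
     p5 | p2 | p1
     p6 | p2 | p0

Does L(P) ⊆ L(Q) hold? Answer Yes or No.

Converting the expression P to a DFA (subset construction, then merging equivalent states) gives the minimal DFA with states {r0, r1}, start state r0, accepting states {r0} and transitions r0: a→r1, b→r0; r1: a→r1, b→r1.
Exploring the product automaton P × Q from the start pair (r0, p0), following both machines on each input symbol, reaches 11 state pairs: (r0, p0), (r1, p4), (r0, p4), (r1, p3), (r1, p1), (r0, p1), (r1, p6), (r1, p2), (r0, p6), (r1, p0), (r1, p5).
P accepts in {r0} and Q accepts in {p0, p1, p3, p4, p5, p6}. The reachable pairs whose P-component is accepting are (r0, p0), (r0, p4), (r0, p1), (r0, p6); in each of them the Q-component is accepting too, so the product for L(P) \ L(Q) (P-component accepting, Q-component rejecting) has no reachable accepting pair and the difference is empty.
Hence every string in L(P) is also in L(Q).

Yes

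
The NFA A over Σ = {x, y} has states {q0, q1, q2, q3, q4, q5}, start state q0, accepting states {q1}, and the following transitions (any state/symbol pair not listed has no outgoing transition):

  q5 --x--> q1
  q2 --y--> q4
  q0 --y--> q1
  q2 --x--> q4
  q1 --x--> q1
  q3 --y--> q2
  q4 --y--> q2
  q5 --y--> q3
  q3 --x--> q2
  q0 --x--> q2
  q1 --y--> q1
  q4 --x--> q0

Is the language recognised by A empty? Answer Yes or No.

The string y is accepted: the run q0 → q1 ends in the accepting state q1.
Since at least one string is accepted, L(A) is not empty.

No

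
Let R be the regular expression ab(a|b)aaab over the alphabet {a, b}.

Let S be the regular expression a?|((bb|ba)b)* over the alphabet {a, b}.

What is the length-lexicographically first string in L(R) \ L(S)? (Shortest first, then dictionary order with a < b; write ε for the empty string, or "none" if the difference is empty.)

abaaaab

The string abaaaab is accepted by R but not by S.
No shorter string lies in the difference, and abaaaab is the lexicographically first length-7 string in L(R) \ L(S).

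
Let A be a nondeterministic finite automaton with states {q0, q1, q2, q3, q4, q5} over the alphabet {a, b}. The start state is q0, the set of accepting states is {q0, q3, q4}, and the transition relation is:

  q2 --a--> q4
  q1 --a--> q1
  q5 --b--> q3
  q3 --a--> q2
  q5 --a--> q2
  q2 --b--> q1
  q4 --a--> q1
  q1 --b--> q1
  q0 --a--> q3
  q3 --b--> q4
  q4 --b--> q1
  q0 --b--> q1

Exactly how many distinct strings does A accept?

The useful subgraph on states {q0, q2, q3, q4} is acyclic, so L(A) is finite; the longest accepting path visits 4 useful states, giving maximum string length 3.
Counting accepting paths from q0 by length: 1 of length 0, 1 of length 1, 1 of length 2, 1 of length 3. Total 4.

4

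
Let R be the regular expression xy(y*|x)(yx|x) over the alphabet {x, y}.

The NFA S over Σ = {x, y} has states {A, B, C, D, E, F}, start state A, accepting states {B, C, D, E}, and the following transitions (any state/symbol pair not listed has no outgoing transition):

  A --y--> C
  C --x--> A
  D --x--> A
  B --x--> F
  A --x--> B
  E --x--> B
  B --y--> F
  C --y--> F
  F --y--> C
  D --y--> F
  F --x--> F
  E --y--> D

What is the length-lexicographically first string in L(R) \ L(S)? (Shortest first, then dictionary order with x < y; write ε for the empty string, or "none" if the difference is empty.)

xyx

The string xyx is accepted by R but not by S.
No shorter string lies in the difference, and xyx is the lexicographically first length-3 string in L(R) \ L(S).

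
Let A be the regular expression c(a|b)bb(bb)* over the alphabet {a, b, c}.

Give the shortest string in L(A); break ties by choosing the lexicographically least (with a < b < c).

By inspection of the expression, no string of length less than 4 matches, and cabb is the lexicographically first match of length 4.

cabb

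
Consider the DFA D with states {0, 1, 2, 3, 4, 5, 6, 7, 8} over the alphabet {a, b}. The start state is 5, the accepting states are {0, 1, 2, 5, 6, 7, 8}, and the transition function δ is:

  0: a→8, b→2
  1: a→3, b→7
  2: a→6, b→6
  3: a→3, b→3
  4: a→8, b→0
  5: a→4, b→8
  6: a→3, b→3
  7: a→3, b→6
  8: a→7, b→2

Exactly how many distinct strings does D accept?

The useful subgraph on states {0, 2, 4, 5, 6, 7, 8} is acyclic, so L(D) is finite; the longest accepting path visits 6 useful states, giving maximum string length 5.
Counting accepting paths from 5 by length: 1 of length 0, 1 of length 1, 4 of length 2, 7 of length 3, 7 of length 4, 3 of length 5. Total 23.

23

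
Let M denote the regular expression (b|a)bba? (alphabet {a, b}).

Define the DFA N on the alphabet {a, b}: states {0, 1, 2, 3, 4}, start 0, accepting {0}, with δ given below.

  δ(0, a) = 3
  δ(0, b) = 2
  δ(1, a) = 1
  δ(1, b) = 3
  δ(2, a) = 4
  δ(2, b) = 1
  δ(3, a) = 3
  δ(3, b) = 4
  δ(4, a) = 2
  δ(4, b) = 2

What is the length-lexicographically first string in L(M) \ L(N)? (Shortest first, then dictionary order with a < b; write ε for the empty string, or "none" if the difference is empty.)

abb

The string abb is accepted by M but not by N.
No shorter string lies in the difference, and abb is the lexicographically first length-3 string in L(M) \ L(N).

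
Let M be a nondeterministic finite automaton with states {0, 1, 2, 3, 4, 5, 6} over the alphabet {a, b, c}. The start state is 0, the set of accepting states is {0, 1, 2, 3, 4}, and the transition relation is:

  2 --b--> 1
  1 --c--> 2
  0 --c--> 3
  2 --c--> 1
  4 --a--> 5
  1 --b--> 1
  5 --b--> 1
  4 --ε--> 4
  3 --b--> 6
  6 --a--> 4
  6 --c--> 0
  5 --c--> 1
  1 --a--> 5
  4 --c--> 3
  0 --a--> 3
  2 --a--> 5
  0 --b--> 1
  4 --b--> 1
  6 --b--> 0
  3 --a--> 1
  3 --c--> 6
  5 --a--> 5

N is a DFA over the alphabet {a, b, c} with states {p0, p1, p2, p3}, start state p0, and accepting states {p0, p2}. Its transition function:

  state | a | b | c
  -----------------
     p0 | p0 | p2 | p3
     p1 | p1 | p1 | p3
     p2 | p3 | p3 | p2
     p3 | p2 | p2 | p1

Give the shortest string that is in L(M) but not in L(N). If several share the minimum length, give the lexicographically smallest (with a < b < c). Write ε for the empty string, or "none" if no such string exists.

The string c is accepted by M but not by N.
No shorter string lies in the difference, and c is the lexicographically first length-1 string in L(M) \ L(N).

c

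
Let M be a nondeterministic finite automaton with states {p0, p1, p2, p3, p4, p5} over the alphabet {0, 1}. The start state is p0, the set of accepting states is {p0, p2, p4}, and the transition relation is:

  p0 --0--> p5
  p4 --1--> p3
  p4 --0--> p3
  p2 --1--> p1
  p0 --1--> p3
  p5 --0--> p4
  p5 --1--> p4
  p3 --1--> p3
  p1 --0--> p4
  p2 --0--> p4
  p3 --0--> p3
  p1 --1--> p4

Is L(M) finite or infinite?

finite

The useful states (reachable from p0 and able to reach an accepting state) are {p0, p4, p5}.
Restricted to these states the transition graph has no cycle, so every accepting path has bounded length and L is finite.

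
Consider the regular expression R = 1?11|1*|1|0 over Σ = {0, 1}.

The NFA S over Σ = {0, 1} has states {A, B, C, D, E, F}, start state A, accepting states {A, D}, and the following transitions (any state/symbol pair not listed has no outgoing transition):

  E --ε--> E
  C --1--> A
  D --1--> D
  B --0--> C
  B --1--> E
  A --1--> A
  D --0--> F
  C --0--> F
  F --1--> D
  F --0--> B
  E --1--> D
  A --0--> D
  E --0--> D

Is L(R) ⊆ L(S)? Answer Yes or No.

Yes

Converting the expression R to a DFA (subset construction, then merging equivalent states) gives the minimal DFA with states {r0, r1, r2, r3}, start state r0, accepting states {r0, r1, r2} and transitions r0: 0→r1, 1→r2; r1: 0→r3, 1→r3; r2: 0→r3, 1→r2; r3: 0→r3, 1→r3.
Exploring the product automaton R × S from the start pair (r0, A), following both machines on each input symbol, reaches 9 state pairs: (r0, A), (r1, D), (r2, A), (r3, F), (r3, D), (r3, B), (r3, C), (r3, E), (r3, A).
R accepts in {r0, r1, r2} and S accepts in {A, D}. The reachable pairs whose R-component is accepting are (r0, A), (r1, D), (r2, A); in each of them the S-component is accepting too, so the product for L(R) \ L(S) (R-component accepting, S-component rejecting) has no reachable accepting pair and the difference is empty.
Hence every string in L(R) is also in L(S).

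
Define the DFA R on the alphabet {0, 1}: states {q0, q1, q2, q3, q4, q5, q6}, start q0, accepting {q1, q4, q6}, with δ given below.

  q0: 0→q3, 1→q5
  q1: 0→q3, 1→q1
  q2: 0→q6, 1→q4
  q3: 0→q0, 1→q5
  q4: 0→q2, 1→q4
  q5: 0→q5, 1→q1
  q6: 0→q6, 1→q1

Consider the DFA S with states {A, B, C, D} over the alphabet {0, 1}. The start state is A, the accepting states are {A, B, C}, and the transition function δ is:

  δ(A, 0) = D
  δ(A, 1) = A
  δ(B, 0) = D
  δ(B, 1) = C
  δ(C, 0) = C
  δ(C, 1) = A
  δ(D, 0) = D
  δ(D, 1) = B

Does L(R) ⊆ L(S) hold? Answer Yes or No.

Yes

Exploring the product automaton R × S from the start pair (q0, A), following both machines on each input symbol, reaches 11 state pairs: (q0, A), (q3, D), (q5, A), (q0, D), (q5, B), (q5, D), (q1, A), (q1, C), (q1, B), (q3, C), (q0, C).
R accepts in {q1, q4, q6} and S accepts in {A, B, C}. The reachable pairs whose R-component is accepting are (q1, A), (q1, C), (q1, B); in each of them the S-component is accepting too, so the product for L(R) \ L(S) (R-component accepting, S-component rejecting) has no reachable accepting pair and the difference is empty.
Hence every string in L(R) is also in L(S).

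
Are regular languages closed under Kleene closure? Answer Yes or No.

Yes

If R is a regular expression for L then R* denotes L*; on automata, add a new accepting start state with an ε-move into the old start state and ε-moves from every old accepting state back to it.
So the regular languages are closed under Kleene star.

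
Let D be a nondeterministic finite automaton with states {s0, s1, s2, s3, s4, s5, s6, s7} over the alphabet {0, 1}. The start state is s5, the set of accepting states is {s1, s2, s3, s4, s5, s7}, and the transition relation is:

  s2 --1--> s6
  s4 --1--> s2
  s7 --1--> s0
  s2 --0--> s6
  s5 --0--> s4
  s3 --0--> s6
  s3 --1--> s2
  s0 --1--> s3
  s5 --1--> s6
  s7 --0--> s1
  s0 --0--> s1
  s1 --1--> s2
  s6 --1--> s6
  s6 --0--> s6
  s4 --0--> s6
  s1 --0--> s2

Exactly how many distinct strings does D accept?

3

The useful subgraph on states {s2, s4, s5} is acyclic, so L(D) is finite; the longest accepting path visits 3 useful states, giving maximum string length 2.
Counting accepting paths from s5 by length: 1 of length 0, 1 of length 1, 1 of length 2. Total 3.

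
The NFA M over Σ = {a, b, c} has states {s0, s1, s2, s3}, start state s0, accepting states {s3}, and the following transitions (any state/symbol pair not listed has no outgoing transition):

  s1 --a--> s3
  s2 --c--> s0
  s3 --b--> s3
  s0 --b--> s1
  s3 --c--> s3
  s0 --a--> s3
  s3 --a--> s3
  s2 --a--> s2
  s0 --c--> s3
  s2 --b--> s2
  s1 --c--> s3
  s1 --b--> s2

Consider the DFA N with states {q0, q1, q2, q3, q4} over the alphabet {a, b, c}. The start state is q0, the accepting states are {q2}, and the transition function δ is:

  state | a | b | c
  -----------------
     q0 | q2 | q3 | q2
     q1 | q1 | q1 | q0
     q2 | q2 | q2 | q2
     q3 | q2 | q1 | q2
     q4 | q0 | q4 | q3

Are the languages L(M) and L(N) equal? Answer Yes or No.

Yes

Exploring the product automaton M × N from the start pair (s0, q0), following both machines on each input symbol, reaches 4 state pairs: (s0, q0), (s3, q2), (s1, q3), (s2, q1).
M accepts in {s3} and N accepts in {q2}. In every reachable pair the two components are either both accepting — (s3, q2) — or both non-accepting, so no string is accepted by exactly one of the machines: L(M) \ L(N) and L(N) \ L(M) are both empty.
Hence every string is accepted by M iff it is accepted by N, and the two languages coincide.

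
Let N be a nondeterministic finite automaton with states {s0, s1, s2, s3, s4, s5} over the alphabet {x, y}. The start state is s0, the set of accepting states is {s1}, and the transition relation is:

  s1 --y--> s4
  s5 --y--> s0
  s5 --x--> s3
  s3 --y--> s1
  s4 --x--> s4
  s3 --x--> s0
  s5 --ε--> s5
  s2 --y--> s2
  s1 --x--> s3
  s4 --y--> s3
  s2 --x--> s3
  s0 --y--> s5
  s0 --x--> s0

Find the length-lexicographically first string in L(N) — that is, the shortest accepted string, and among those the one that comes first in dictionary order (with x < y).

A breadth-first search from s0 reaches an accepting state first via the path s0 → s5 → s3 → s1 on input yxy.
No string of length < 3 is accepted (BFS exhausts all shorter strings without reaching an accepting state), and yxy is the lexicographically least accepting string of length 3.

yxy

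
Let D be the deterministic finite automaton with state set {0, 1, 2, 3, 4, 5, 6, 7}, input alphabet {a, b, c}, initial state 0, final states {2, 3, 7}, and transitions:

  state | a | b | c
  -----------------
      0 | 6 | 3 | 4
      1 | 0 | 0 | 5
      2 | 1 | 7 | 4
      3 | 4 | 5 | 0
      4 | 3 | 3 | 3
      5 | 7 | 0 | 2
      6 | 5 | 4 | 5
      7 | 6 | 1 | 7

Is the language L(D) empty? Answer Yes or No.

The string b is accepted: the run 0 → 3 ends in the accepting state 3.
Since at least one string is accepted, L(D) is not empty.

No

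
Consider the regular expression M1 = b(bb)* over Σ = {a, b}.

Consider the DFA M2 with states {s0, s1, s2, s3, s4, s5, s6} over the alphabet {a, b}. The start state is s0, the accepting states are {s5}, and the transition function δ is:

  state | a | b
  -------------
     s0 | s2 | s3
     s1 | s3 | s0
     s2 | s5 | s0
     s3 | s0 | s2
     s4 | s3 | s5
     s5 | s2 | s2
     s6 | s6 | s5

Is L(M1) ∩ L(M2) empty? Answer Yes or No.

Converting the expression M1 to a DFA (subset construction, then merging equivalent states) gives the minimal DFA with states {r0, r1, r2}, start state r0, accepting states {r2} and transitions r0: a→r1, b→r2; r1: a→r1, b→r1; r2: a→r1, b→r0.
Exploring the product automaton M1 × M2 from the start pair (r0, s0), following both machines on each input symbol, reaches 10 state pairs: (r0, s0), (r1, s2), (r2, s3), (r1, s5), (r1, s0), (r0, s2), (r1, s3), (r2, s0), (r0, s3), (r2, s2).
M1 accepts in {r2} and M2 accepts in {s5}; no reachable pair has both components accepting, so no string drives both machines to acceptance simultaneously and L(M1) ∩ L(M2) = ∅.
So no string is accepted by both, and the intersection is empty.

Yes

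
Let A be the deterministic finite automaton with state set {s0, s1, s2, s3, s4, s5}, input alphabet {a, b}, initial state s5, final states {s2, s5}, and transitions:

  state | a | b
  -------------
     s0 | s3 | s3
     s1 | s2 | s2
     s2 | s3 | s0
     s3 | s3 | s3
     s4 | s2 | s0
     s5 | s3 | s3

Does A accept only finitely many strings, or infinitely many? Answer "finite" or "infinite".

finite

The useful states (reachable from s5 and able to reach an accepting state) are {s5}.
Restricted to these states the transition graph has no cycle, so every accepting path has bounded length and L is finite.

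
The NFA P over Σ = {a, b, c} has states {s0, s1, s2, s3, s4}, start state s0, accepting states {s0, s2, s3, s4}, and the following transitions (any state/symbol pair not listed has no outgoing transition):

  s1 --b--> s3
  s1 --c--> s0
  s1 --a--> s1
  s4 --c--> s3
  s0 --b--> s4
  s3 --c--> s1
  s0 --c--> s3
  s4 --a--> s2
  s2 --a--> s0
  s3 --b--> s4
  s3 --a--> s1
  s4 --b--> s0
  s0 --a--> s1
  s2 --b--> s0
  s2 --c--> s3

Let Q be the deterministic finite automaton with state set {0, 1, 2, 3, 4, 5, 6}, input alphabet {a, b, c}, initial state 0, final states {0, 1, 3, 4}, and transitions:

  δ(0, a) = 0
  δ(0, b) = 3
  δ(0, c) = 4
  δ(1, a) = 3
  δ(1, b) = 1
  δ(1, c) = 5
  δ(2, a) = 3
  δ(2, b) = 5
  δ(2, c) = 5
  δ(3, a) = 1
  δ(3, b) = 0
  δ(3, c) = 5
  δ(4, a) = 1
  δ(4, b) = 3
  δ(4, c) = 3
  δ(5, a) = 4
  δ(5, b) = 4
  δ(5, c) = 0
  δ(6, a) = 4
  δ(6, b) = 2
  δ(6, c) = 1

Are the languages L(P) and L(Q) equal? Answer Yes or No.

The string bc is accepted by P but rejected by Q.
So L(P) ≠ L(Q).

No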